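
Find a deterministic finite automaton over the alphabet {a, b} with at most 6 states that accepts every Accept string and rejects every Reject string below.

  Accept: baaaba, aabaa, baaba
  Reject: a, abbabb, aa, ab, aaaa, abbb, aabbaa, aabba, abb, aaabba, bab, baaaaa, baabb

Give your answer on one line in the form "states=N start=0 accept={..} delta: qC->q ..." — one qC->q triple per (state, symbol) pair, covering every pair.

states=4 start=0 accept={2,3} delta: 0a->0 0b->1 1a->2 1b->0 2a->3 2b->0 3a->0 3b->1

Fold the examples into a partial DFA from state 0: repeatedly fix the first undefined (state, symbol) met by the shortest-then-alphabetical prefix, trying targets in increasing order and rejecting any under which an Accept and a Reject string meet in one state with the same remainder; add a state when all current targets are rejected. Accepting states are where Accept strings end.
a: 0a undefined. 0a->0: ok.
b: 0b undefined. 0b->0: no, baaaba/a meet in 0. Open state 1: 0b->1.
ba: 1a undefined. 1a->0: no, baaaba/a meet in 0. 1a->1: no, baaaba/aabba meet in 1 with "ba" left. Open state 2: 1a->2.
abb: 1b undefined. 1b->0: ok.
baa: 2a undefined. 2a->0: no, aabaa/a meet in 0. 2a->1: no, aabaa/ab meet in 1. 2a->2: no, aabaa/baaaaa meet in 2. Open state 3: 2a->3.
bab: 2b undefined. 2b->0: ok.
baaa: 3a undefined. 3a->0: ok.
baab: 3b undefined. 3b->0: no, baaba/a meet in 0. 3b->1: ok.
All examples now run through 4 states with every (state, symbol) defined. Accept strings end in {2,3}, Reject strings end in {0,1}; accept={2,3}.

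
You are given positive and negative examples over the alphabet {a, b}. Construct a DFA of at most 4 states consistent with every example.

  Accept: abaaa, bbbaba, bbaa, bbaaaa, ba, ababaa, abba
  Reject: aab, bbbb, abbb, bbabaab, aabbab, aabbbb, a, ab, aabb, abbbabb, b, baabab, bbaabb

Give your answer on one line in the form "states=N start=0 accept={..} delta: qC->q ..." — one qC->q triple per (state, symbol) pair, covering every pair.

states=3 start=0 accept={2} delta: 0a->0 0b->1 1a->2 1b->1 2a->2 2b->1

Grow the machine one transition at a time. Run the examples from 0; the earliest place one falls off (shortest prefix, ties alphabetical) gets sent to the lowest-numbered state that keeps every Accept/Reject pair distinguishable — a pair clashes when both reach the same state with identical unread suffix — and to a fresh state only if none does.
a: 0a undefined. 0a->0: ok.
b: 0b undefined. 0b->0: no, abaaa/aab meet in 0. Open state 1: 0b->1.
ba: 1a undefined. 1a->0: no, abaaa/a meet in 0. 1a->1: no, abaaa/aab meet in 1. Open state 2: 1a->2.
bb: 1b undefined. 1b->0: no, bbaa/bbbb meet in 0. 1b->1: ok.
baa: 2a undefined. 2a->0: no, abaaa/a meet in 0. 2a->1: no, bbaa/aab meet in 1. 2a->2: ok.
abab: 2b undefined. 2b->0: no, bbbaba/aabbab meet in 0. 2b->1: ok.
All examples now run through 3 states with every (state, symbol) defined. Accept strings end in {2}, Reject strings end in {0,1}; accept={2}.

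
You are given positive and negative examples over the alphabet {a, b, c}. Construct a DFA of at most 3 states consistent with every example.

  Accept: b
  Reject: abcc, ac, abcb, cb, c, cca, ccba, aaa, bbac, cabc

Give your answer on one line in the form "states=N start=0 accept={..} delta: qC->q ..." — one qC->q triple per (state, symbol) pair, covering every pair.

State merging on the prefix tree: take the shortest (then alphabetical) example prefix whose next move is undefined and point that move at state 0, else 1, else 2, ...; a target is out if some Accept/Reject pair would then sit in one state with the same input left (inseparable). If every existing state is out, open a new one.
a: 0a undefined. 0a->0: ok.
b: 0b undefined. 0b->0: no, b/aaa meet in 0. Open state 1: 0b->1.
c: 0c undefined. 0c->0: no, b/cb meet in 1. 0c->1: no, b/ac meet in 1. Open state 2: 0c->2.
bb: 1b undefined. 1b->0: ok.
ca: 2a undefined. 2a->0: ok.
cb: 2b undefined. 2b->0: ok.
cc: 2c undefined. 2c->0: ok.
abc: 1c undefined. 1c->0: no, b/abcb meet in 1. 1c->1: no, b/abcc meet in 1. 1c->2: ok.
ccba: 1a undefined. 1a->0: ok.
All examples now run through 3 states with every (state, symbol) defined. Accept strings end in {1}, Reject strings end in {0,2}; accept={1}.

states=3 start=0 accept={1} delta: 0a->0 0b->1 0c->2 1a->0 1b->0 1c->2 2a->0 2b->0 2c->0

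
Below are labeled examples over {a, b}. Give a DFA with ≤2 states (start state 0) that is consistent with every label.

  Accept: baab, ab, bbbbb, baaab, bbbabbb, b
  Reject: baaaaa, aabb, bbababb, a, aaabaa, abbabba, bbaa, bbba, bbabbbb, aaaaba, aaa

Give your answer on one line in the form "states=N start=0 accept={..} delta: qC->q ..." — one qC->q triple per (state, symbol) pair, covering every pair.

states=2 start=0 accept={1} delta: 0a->0 0b->1 1a->0 1b->0

Fold the examples into a partial DFA from state 0: repeatedly fix the first undefined (state, symbol) met by the shortest-then-alphabetical prefix, trying targets in increasing order and rejecting any under which an Accept and a Reject string meet in one state with the same remainder; add a state when all current targets are rejected. Accepting states are where Accept strings end.
a: 0a undefined. 0a->0: ok.
b: 0b undefined. 0b->0: no, baab/baaaaa meet in 0. Open state 1: 0b->1.
ba: 1a undefined. 1a->0: ok.
bb: 1b undefined. 1b->0: ok.
All examples now run through 2 states with every (state, symbol) defined. Accept strings end in {1}, Reject strings end in {0}; accept={1}.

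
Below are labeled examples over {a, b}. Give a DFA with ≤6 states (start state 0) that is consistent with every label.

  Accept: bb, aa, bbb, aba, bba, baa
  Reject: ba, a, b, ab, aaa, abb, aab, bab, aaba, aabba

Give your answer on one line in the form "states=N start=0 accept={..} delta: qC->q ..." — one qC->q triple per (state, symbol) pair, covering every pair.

states=5 start=0 accept={3,4} delta: 0a->1 0b->2 1a->3 1b->1 2a->1 2b->4 3a->0 3b->0 4a->3 4b->3

State merging on the prefix tree: take the shortest (then alphabetical) example prefix whose next move is undefined and point that move at state 0, else 1, else 2, ...; a target is out if some Accept/Reject pair would then sit in one state with the same input left (inseparable). If every existing state is out, open a new one.
a: 0a undefined. 0a->0: no, bb/abb meet in 0 with "bb" left. Open state 1: 0a->1.
b: 0b undefined. 0b->0: no, bb/b meet in 0. 0b->1: no, bb/ab meet in 1 with "b" left. Open state 2: 0b->2.
aa: 1a undefined. 1a->0: no, bba/aabba meet in 2 with "ba" left. 1a->1: no, aa/a meet in 1. 1a->2: no, bb/aab meet in 2 with "b" left. Open state 3: 1a->3.
ab: 1b undefined. 1b->0: no, aba/a meet in 1. 1b->1: ok.
ba: 2a undefined. 2a->0: no, baa/a meet in 1. 2a->1: ok.
bb: 2b undefined. 2b->0: no, bbb/b meet in 2. 2b->1: no, bb/ba meet in 1. 2b->2: no, bb/b meet in 2. 2b->3: no, bbb/aab meet in 3 with "b" left. Open state 4: 2b->4.
aaa: 3a undefined. 3a->0: ok.
aab: 3b undefined. 3b->0: ok.
bba: 4a undefined. 4a->0: no, bba/aaa meet in 0. 4a->1: no, bba/ba meet in 1. 4a->2: no, bba/b meet in 2. 4a->3: ok.
bbb: 4b undefined. 4b->0: no, bbb/aaa meet in 0. 4b->1: no, bbb/ba meet in 1. 4b->2: no, bbb/b meet in 2. 4b->3: ok.
All examples now run through 5 states with every (state, symbol) defined. Accept strings end in {3,4}, Reject strings end in {0,1,2}; accept={3,4}.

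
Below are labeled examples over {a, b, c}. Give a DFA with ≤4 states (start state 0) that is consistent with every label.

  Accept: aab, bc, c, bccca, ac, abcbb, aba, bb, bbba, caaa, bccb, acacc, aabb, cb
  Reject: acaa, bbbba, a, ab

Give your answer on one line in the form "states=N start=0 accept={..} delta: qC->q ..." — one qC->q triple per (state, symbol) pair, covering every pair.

Fold the examples into a partial DFA from state 0: repeatedly fix the first undefined (state, symbol) met by the shortest-then-alphabetical prefix, trying targets in increasing order and rejecting any under which an Accept and a Reject string meet in one state with the same remainder; add a state when all current targets are rejected. Accepting states are where Accept strings end.
a: 0a undefined. 0a->0: no, aab/ab meet in 0 with "b" left. Open state 1: 0a->1.
b: 0b undefined. 0b->0: no, bbba/bbbba meet in 1. 0b->1: no, bb/ab meet in 1 with "b" left. Open state 2: 0b->2.
c: 0c undefined. 0c->0: ok.
aa: 1a undefined. 1a->0: no, caaa/a meet in 1. 1a->1: no, aab/ab meet in 1 with "b" left. 1a->2: ok.
ab: 1b undefined. 1b->0: no, c/ab meet in 0. 1b->1: ok.
ac: 1c undefined. 1c->0: no, aba/acaa meet in 2. 1c->1: no, ac/a meet in 1. 1c->2: ok.
bb: 2b undefined. 2b->0: ok.
bc: 2c undefined. 2c->0: no, bccca/bbbba meet in 1. 2c->1: no, bc/bbbba meet in 1. 2c->2: ok.
aca: 2a undefined. 2a->0: ok.
All examples now run through 3 states with every (state, symbol) defined. Accept strings end in {0,2}, Reject strings end in {1}; accept={0,2}.

states=3 start=0 accept={0,2} delta: 0a->1 0b->2 0c->0 1a->2 1b->1 1c->2 2a->0 2b->0 2c->2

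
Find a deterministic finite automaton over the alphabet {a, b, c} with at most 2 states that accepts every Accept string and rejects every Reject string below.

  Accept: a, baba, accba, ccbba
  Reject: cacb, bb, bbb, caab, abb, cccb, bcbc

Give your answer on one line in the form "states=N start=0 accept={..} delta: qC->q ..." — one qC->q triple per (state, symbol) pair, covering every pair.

State merging on the prefix tree: take the shortest (then alphabetical) example prefix whose next move is undefined and point that move at state 0, else 1, else 2, ...; a target is out if some Accept/Reject pair would then sit in one state with the same input left (inseparable). If every existing state is out, open a new one.
a: 0a undefined. 0a->0: ok.
b: 0b undefined. 0b->0: no, a/bb meet in 0. Open state 1: 0b->1.
c: 0c undefined. 0c->0: ok.
ba: 1a undefined. 1a->0: ok.
bb: 1b undefined. 1b->0: no, a/bb meet in 0. 1b->1: ok.
bc: 1c undefined. 1c->0: no, a/bcbc meet in 0. 1c->1: ok.
All examples now run through 2 states with every (state, symbol) defined. Accept strings end in {0}, Reject strings end in {1}; accept={0}.

states=2 start=0 accept={0} delta: 0a->0 0b->1 0c->0 1a->0 1b->1 1c->1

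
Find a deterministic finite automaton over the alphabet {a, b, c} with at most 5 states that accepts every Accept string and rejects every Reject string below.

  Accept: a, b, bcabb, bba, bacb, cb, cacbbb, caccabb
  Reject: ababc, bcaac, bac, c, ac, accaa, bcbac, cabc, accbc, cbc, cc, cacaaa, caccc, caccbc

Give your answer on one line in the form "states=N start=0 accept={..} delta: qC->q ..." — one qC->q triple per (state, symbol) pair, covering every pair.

Grow the machine one transition at a time. Run the examples from 0; the earliest place one falls off (shortest prefix, ties alphabetical) gets sent to the lowest-numbered state that keeps every Accept/Reject pair distinguishable — a pair clashes when both reach the same state with identical unread suffix — and to a fresh state only if none does.
a: 0a undefined. 0a->0: ok.
b: 0b undefined. 0b->0: ok.
c: 0c undefined. 0c->0: no, a/ababc meet in 0. Open state 1: 0c->1.
ca: 1a undefined. 1a->0: no, a/cacaaa meet in 0. 1a->1: ok.
cb: 1b undefined. 1b->0: ok.
cc: 1c undefined. 1c->0: no, a/bcaac meet in 0. 1c->1: ok.
All examples now run through 2 states with every (state, symbol) defined. Accept strings end in {0}, Reject strings end in {1}; accept={0}.

states=2 start=0 accept={0} delta: 0a->0 0b->0 0c->1 1a->1 1b->0 1c->1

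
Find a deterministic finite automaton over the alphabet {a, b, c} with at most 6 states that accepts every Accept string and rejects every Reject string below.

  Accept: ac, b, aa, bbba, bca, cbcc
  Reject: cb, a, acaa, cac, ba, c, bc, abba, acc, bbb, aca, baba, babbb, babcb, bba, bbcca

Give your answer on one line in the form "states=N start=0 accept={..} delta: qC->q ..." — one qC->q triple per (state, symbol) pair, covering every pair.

states=5 start=0 accept={0,2} delta: 0a->1 0b->2 0c->1 1a->0 1b->3 1c->2 2a->3 2b->4 2c->1 3a->1 3b->0 3c->1 4a->1 4b->1 4c->1

State merging on the prefix tree: take the shortest (then alphabetical) example prefix whose next move is undefined and point that move at state 0, else 1, else 2, ...; a target is out if some Accept/Reject pair would then sit in one state with the same input left (inseparable). If every existing state is out, open a new one.
a: 0a undefined. 0a->0: no, ac/c meet in 0 with "c" left. Open state 1: 0a->1.
b: 0b undefined. 0b->0: no, b/bbb meet in 0. 0b->1: no, ac/bc meet in 1 with "c" left. Open state 2: 0b->2.
c: 0c undefined. 0c->0: no, ac/cac meet in 1 with "c" left. 0c->1: ok.
aa: 1a undefined. 1a->0: ok.
ab: 1b undefined. 1b->0: no, aa/cb meet in 0. 1b->1: no, aa/abba meet in 0. 1b->2: no, b/cb meet in 2. Open state 3: 1b->3.
ac: 1c undefined. 1c->0: no, ac/acaa meet in 0. 1c->1: no, ac/a meet in 1. 1c->2: ok.
ba: 2a undefined. 2a->0: no, aa/ba meet in 0. 2a->1: no, aa/acaa meet in 0. 2a->2: no, ac/acaa meet in 2. 2a->3: ok.
bb: 2b undefined. 2b->0: no, ac/bbb meet in 2. 2b->1: no, aa/bba meet in 0. 2b->2: no, ac/bbb meet in 2. 2b->3: no, bbba/abba meet in 3 with "ba" left. Open state 4: 2b->4.
bc: 2c undefined. 2c->0: no, aa/bc meet in 0. 2c->1: ok.
abb: 3b undefined. 3b->0: ok.
bba: 4a undefined. 4a->0: no, aa/bba meet in 0. 4a->1: ok.
bbb: 4b undefined. 4b->0: no, aa/bbb meet in 0. 4b->1: ok.
bbc: 4c undefined. 4c->0: no, aa/bbcca meet in 0. 4c->1: ok.
cbc: 3c undefined. 3c->0: no, cbcc/a meet in 1. 3c->1: ok.
acaa: 3a undefined. 3a->0: no, aa/acaa meet in 0. 3a->1: ok.
All examples now run through 5 states with every (state, symbol) defined. Accept strings end in {0,2}, Reject strings end in {1,3,4}; accept={0,2}.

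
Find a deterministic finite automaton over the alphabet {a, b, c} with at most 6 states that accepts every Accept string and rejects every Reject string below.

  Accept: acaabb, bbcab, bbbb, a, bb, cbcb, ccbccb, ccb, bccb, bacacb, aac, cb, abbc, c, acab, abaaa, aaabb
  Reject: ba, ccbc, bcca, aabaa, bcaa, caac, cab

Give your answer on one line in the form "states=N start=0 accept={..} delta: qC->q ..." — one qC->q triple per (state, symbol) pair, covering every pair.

states=5 start=0 accept={1,3} delta: 0a->1 0b->1 0c->1 1a->2 1b->1 1c->3 2a->3 2b->0 2c->1 3a->1 3b->3 3c->4 4a->0 4b->1 4c->0

State merging on the prefix tree: take the shortest (then alphabetical) example prefix whose next move is undefined and point that move at state 0, else 1, else 2, ...; a target is out if some Accept/Reject pair would then sit in one state with the same input left (inseparable). If every existing state is out, open a new one.
a: 0a undefined. 0a->0: no, acab/cab meet in 0 with "cab" left. Open state 1: 0a->1.
b: 0b undefined. 0b->0: no, bbcab/cab meet in 0 with "cab" left. 0b->1: ok.
c: 0c undefined. 0c->0: no, bb/cab meet in 1 with "b" left. 0c->1: ok.
aa: 1a undefined. 1a->0: no, a/aabaa meet in 1. 1a->1: no, a/ba meet in 1. Open state 2: 1a->2.
ab: 1b undefined. 1b->0: no, bbcab/cab meet in 2 with "b" left. 1b->1: ok.
ac: 1c undefined. 1c->0: no, abbc/ccbc meet in 0. 1c->1: no, bbcab/cab meet in 2 with "b" left. 1c->2: no, cbcb/cab meet in 2 with "b" left. Open state 3: 1c->3.
aaa: 2a undefined. 2a->0: no, bbbb/caac meet in 1. 2a->1: no, abbc/caac meet in 3. 2a->2: no, aac/caac meet in 2 with "c" left. 2a->3: ok.
aab: 2b undefined. 2b->0: ok.
aac: 2c undefined. 2c->0: no, aac/cab meet in 0. 2c->1: ok.
aca: 3a undefined. 3a->0: no, acaabb/bcaa meet in 1. 3a->1: ok.
bcc: 3c undefined. 3c->0: no, acaabb/bcca meet in 1. 3c->1: no, acaabb/caac meet in 1. 3c->2: no, bccb/cab meet in 0. 3c->3: no, acaabb/bcca meet in 1. Open state 4: 3c->4.
ccb: 3b undefined. 3b->0: no, acaabb/ccbc meet in 1. 3b->1: no, abbc/ccbc meet in 3. 3b->2: no, acaabb/ccbc meet in 1. 3b->3: ok.
bcca: 4a undefined. 4a->0: ok.
bccb: 4b undefined. 4b->0: no, bccb/bcca meet in 0. 4b->1: ok.
ccbcc: 4c undefined. 4c->0: ok.
All examples now run through 5 states with every (state, symbol) defined. Accept strings end in {1,3}, Reject strings end in {0,2,4}; accept={1,3}.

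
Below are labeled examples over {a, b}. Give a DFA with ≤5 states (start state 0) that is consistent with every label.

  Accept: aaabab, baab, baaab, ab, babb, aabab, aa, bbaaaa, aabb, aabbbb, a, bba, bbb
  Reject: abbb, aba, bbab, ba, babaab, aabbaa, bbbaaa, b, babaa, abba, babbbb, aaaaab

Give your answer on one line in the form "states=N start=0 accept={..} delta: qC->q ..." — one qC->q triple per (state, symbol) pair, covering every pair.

states=5 start=0 accept={1,3,4} delta: 0a->1 0b->2 1a->3 1b->4 2a->2 2b->1 3a->0 3b->2 4a->2 4b->3

Fold the examples into a partial DFA from state 0: repeatedly fix the first undefined (state, symbol) met by the shortest-then-alphabetical prefix, trying targets in increasing order and rejecting any under which an Accept and a Reject string meet in one state with the same remainder; add a state when all current targets are rejected. Accepting states are where Accept strings end.
a: 0a undefined. 0a->0: no, ab/b meet in 0 with "b" left. Open state 1: 0a->1.
b: 0b undefined. 0b->0: no, ab/bbab meet in 1 with "b" left. 0b->1: no, aa/ba meet in 1 with "a" left. Open state 2: 0b->2.
aa: 1a undefined. 1a->0: no, ab/aaaaab meet in 1 with "b" left. 1a->1: no, ab/aaaaab meet in 1 with "b" left. 1a->2: no, baaab/aaaaab meet in 2 with "aaab" left. Open state 3: 1a->3.
ab: 1b undefined. 1b->0: no, a/aba meet in 1. 1b->1: no, ab/abbb meet in 1. 1b->2: no, ab/b meet in 2. 1b->3: no, aabb/abbb meet in 3 with "bb" left. Open state 4: 1b->4.
ba: 2a undefined. 2a->0: no, baab/babaab meet in 4. 2a->1: no, a/ba meet in 1. 2a->2: ok.
bb: 2b undefined. 2b->0: no, ab/bbab meet in 4. 2b->1: ok.
aaa: 3a undefined. 3a->0: ok.
aab: 3b undefined. 3b->0: no, aabb/ba meet in 2. 3b->1: no, aaabab/bbab meet in 1. 3b->2: ok.
aba: 4a undefined. 4a->0: no, aa/bbbaaa meet in 3. 4a->1: no, aaabab/aba meet in 1. 4a->2: ok.
abb: 4b undefined. 4b->0: no, aaabab/abba meet in 1. 4b->1: no, ab/abbb meet in 4. 4b->2: no, aaabab/abbb meet in 1. 4b->3: ok.
All examples now run through 5 states with every (state, symbol) defined. Accept strings end in {1,3,4}, Reject strings end in {0,2}; accept={1,3,4}.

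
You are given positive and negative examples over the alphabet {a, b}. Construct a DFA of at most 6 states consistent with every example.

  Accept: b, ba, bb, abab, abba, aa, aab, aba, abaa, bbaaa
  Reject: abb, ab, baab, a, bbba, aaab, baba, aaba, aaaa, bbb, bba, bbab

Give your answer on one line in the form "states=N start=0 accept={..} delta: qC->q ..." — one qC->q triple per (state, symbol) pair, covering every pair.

State merging on the prefix tree: take the shortest (then alphabetical) example prefix whose next move is undefined and point that move at state 0, else 1, else 2, ...; a target is out if some Accept/Reject pair would then sit in one state with the same input left (inseparable). If every existing state is out, open a new one.
a: 0a undefined. 0a->0: no, b/ab meet in 0 with "b" left. Open state 1: 0a->1.
b: 0b undefined. 0b->0: no, b/bbb meet in 0. 0b->1: no, b/a meet in 1. Open state 2: 0b->2.
aa: 1a undefined. 1a->0: no, ba/aaba meet in 2 with "a" left. 1a->1: no, aa/a meet in 1. 1a->2: ok.
ab: 1b undefined. 1b->0: no, b/abb meet in 2. 1b->1: ok.
ba: 2a undefined. 2a->0: no, b/aaab meet in 2. 2a->1: no, b/baba meet in 2. 2a->2: no, b/aaaa meet in 2. Open state 3: 2a->3.
bb: 2b undefined. 2b->0: no, b/bbb meet in 2. 2b->1: no, b/bbba meet in 2. 2b->2: no, b/bbb meet in 2. 2b->3: ok.
baa: 3a undefined. 3a->0: no, b/baab meet in 2. 3a->1: ok.
bab: 3b undefined. 3b->0: ok.
All examples now run through 4 states with every (state, symbol) defined. Accept strings end in {2,3}, Reject strings end in {0,1}; accept={2,3}.

states=4 start=0 accept={2,3} delta: 0a->1 0b->2 1a->2 1b->1 2a->3 2b->3 3a->1 3b->0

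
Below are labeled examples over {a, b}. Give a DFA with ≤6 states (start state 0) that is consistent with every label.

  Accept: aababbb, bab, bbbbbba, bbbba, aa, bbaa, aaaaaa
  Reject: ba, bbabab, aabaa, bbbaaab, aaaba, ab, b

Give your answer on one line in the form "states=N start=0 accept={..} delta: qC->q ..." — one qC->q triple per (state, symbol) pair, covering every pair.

Grow the machine one transition at a time. Run the examples from 0; the earliest place one falls off (shortest prefix, ties alphabetical) gets sent to the lowest-numbered state that keeps every Accept/Reject pair distinguishable — a pair clashes when both reach the same state with identical unread suffix — and to a fresh state only if none does.
a: 0a undefined. 0a->0: ok.
b: 0b undefined. 0b->0: no, aababbb/ba meet in 0. Open state 1: 0b->1.
ba: 1a undefined. 1a->0: no, bab/ab meet in 1. 1a->1: ok.
bb: 1b undefined. 1b->0: no, aababbb/bbabab meet in 0. 1b->1: no, aababbb/ba meet in 1. Open state 2: 1b->2.
bba: 2a undefined. 2a->0: no, bab/bbabab meet in 2. 2a->1: no, bab/bbabab meet in 2. 2a->2: ok.
bbb: 2b undefined. 2b->0: no, aababbb/ba meet in 1. 2b->1: no, aababbb/bbabab meet in 2. 2b->2: no, aababbb/bbabab meet in 2. Open state 3: 2b->3.
bbba: 3a undefined. 3a->0: ok.
bbbb: 3b undefined. 3b->0: ok.
All examples now run through 4 states with every (state, symbol) defined. Accept strings end in {0,2}, Reject strings end in {1}; accept={0,2}.

states=4 start=0 accept={0,2} delta: 0a->0 0b->1 1a->1 1b->2 2a->2 2b->3 3a->0 3b->0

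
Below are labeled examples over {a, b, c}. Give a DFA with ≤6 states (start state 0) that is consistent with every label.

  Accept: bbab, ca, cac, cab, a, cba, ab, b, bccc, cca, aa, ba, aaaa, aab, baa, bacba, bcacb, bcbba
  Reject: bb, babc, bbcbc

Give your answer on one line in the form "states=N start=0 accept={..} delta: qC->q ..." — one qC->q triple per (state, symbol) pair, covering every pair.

states=3 start=0 accept={0,1} delta: 0a->0 0b->1 0c->0 1a->0 1b->2 1c->2 2a->0 2b->0 2c->0

State merging on the prefix tree: take the shortest (then alphabetical) example prefix whose next move is undefined and point that move at state 0, else 1, else 2, ...; a target is out if some Accept/Reject pair would then sit in one state with the same input left (inseparable). If every existing state is out, open a new one.
a: 0a undefined. 0a->0: ok.
b: 0b undefined. 0b->0: no, bbab/bb meet in 0. Open state 1: 0b->1.
c: 0c undefined. 0c->0: ok.
ba: 1a undefined. 1a->0: ok.
bb: 1b undefined. 1b->0: no, ca/bb meet in 0. 1b->1: no, bbab/bb meet in 1. Open state 2: 1b->2.
bc: 1c undefined. 1c->0: no, ca/babc meet in 0. 1c->1: no, cab/babc meet in 1. 1c->2: ok.
bba: 2a undefined. 2a->0: ok.
bbc: 2c undefined. 2c->0: ok.
bcb: 2b undefined. 2b->0: ok.
All examples now run through 3 states with every (state, symbol) defined. Accept strings end in {0,1}, Reject strings end in {2}; accept={0,1}.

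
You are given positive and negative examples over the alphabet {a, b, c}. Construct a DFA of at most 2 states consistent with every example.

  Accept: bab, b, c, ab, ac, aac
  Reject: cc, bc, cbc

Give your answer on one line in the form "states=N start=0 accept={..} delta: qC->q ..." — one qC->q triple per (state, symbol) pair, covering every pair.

Grow the machine one transition at a time. Run the examples from 0; the earliest place one falls off (shortest prefix, ties alphabetical) gets sent to the lowest-numbered state that keeps every Accept/Reject pair distinguishable — a pair clashes when both reach the same state with identical unread suffix — and to a fresh state only if none does.
a: 0a undefined. 0a->0: ok.
b: 0b undefined. 0b->0: no, c/bc meet in 0 with "c" left. Open state 1: 0b->1.
c: 0c undefined. 0c->0: no, c/cc meet in 0. 0c->1: ok.
ba: 1a undefined. 1a->0: ok.
bc: 1c undefined. 1c->0: ok.
cb: 1b undefined. 1b->0: no, bab/cbc meet in 1. 1b->1: ok.
All examples now run through 2 states with every (state, symbol) defined. Accept strings end in {1}, Reject strings end in {0}; accept={1}.

states=2 start=0 accept={1} delta: 0a->0 0b->1 0c->1 1a->0 1b->1 1c->0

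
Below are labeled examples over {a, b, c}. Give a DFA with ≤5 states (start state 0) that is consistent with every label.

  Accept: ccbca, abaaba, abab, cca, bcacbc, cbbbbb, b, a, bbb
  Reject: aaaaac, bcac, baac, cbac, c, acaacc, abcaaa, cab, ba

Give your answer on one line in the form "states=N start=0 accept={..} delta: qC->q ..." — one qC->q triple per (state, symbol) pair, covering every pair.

states=5 start=0 accept={0,1,3} delta: 0a->0 0b->1 0c->2 1a->2 1b->0 1c->1 2a->3 2b->0 2c->4 3a->4 3b->2 3c->2 4a->0 4b->4 4c->0

Grow the machine one transition at a time. Run the examples from 0; the earliest place one falls off (shortest prefix, ties alphabetical) gets sent to the lowest-numbered state that keeps every Accept/Reject pair distinguishable — a pair clashes when both reach the same state with identical unread suffix — and to a fresh state only if none does.
a: 0a undefined. 0a->0: ok.
b: 0b undefined. 0b->0: no, abaaba/ba meet in 0. Open state 1: 0b->1.
c: 0c undefined. 0c->0: no, cca/aaaaac meet in 0. 0c->1: no, abab/cab meet in 1 with "ab" left. Open state 2: 0c->2.
ba: 1a undefined. 1a->0: no, abaaba/ba meet in 0. 1a->1: no, b/ba meet in 1. 1a->2: ok.
bb: 1b undefined. 1b->0: ok.
bc: 1c undefined. 1c->0: no, a/abcaaa meet in 0. 1c->1: ok.
ca: 2a undefined. 2a->0: no, abaaba/aaaaac meet in 2. 2a->1: no, abaaba/cab meet in 0. 2a->2: no, abab/cab meet in 2 with "b" left. Open state 3: 2a->3.
cb: 2b undefined. 2b->0: ok.
cc: 2c undefined. 2c->0: no, ccbca/aaaaac meet in 2. 2c->1: no, cca/aaaaac meet in 2. 2c->2: no, bcacbc/aaaaac meet in 2. 2c->3: no, cca/abcaaa meet in 3 with "a" left. Open state 4: 2c->4.
cab: 3b undefined. 3b->0: no, abaaba/cab meet in 0. 3b->1: no, abaaba/aaaaac meet in 2. 3b->2: ok.
cca: 4a undefined. 4a->0: ok.
ccb: 4b undefined. 4b->0: no, bcacbc/aaaaac meet in 2. 4b->1: no, ccbca/aaaaac meet in 2. 4b->2: no, bcacbc/bcac meet in 4. 4b->3: no, bcacbc/baac meet in 3 with "c" left. 4b->4: ok.
acaa: 3a undefined. 3a->0: no, abab/abcaaa meet in 0. 3a->1: no, b/acaacc meet in 1. 3a->2: no, bcacbc/acaacc meet in 4 with "c" left. 3a->3: no, abaaba/abcaaa meet in 3. 3a->4: ok.
baac: 3c undefined. 3c->0: no, abab/baac meet in 0. 3c->1: no, b/baac meet in 1. 3c->2: ok.
ccbc: 4c undefined. 4c->0: ok.
All examples now run through 5 states with every (state, symbol) defined. Accept strings end in {0,1,3}, Reject strings end in {2,4}; accept={0,1,3}.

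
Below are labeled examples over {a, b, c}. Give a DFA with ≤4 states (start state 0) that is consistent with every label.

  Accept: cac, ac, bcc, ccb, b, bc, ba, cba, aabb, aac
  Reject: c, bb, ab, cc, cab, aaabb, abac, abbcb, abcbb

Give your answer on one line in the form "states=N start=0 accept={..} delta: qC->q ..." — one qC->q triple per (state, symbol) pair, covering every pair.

Fold the examples into a partial DFA from state 0: repeatedly fix the first undefined (state, symbol) met by the shortest-then-alphabetical prefix, trying targets in increasing order and rejecting any under which an Accept and a Reject string meet in one state with the same remainder; add a state when all current targets are rejected. Accepting states are where Accept strings end.
a: 0a undefined. 0a->0: no, ac/c meet in 0 with "c" left. Open state 1: 0a->1.
b: 0b undefined. 0b->0: no, bcc/cc meet in 0 with "cc" left. 0b->1: ok.
c: 0c undefined. 0c->0: ok.
aa: 1a undefined. 1a->0: no, ba/c meet in 0. 1a->1: no, aabb/aaabb meet in 1 with "bb" left. Open state 2: 1a->2.
ab: 1b undefined. 1b->0: no, cac/abac meet in 1 with "c" left. 1b->1: no, ccb/bb meet in 1. 1b->2: no, ba/bb meet in 2. Open state 3: 1b->3.
ac: 1c undefined. 1c->0: no, cac/c meet in 0. 1c->1: ok.
aaa: 2a undefined. 2a->0: ok.
aab: 2b undefined. 2b->0: ok.
aac: 2c undefined. 2c->0: no, aac/c meet in 0. 2c->1: ok.
aba: 3a undefined. 3a->0: ok.
abb: 3b undefined. 3b->0: no, cac/abbcb meet in 1. 3b->1: ok.
abc: 3c undefined. 3c->0: ok.
All examples now run through 4 states with every (state, symbol) defined. Accept strings end in {1,2}, Reject strings end in {0,3}; accept={1,2}.

states=4 start=0 accept={1,2} delta: 0a->1 0b->1 0c->0 1a->2 1b->3 1c->1 2a->0 2b->0 2c->1 3a->0 3b->1 3c->0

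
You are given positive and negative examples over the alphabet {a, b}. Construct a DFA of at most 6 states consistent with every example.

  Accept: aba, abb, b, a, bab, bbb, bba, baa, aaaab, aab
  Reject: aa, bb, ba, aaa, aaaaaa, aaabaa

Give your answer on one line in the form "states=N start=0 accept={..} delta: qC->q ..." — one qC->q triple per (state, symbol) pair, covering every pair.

State merging on the prefix tree: take the shortest (then alphabetical) example prefix whose next move is undefined and point that move at state 0, else 1, else 2, ...; a target is out if some Accept/Reject pair would then sit in one state with the same input left (inseparable). If every existing state is out, open a new one.
a: 0a undefined. 0a->0: no, aba/ba meet in 0 with "ba" left. Open state 1: 0a->1.
b: 0b undefined. 0b->0: no, b/bb meet in 0. 0b->1: no, baa/aaa meet in 1 with "aa" left. Open state 2: 0b->2.
aa: 1a undefined. 1a->0: no, a/aaa meet in 1. 1a->1: no, a/aa meet in 1. 1a->2: no, b/aa meet in 2. Open state 3: 1a->3.
ab: 1b undefined. 1b->0: ok.
ba: 2a undefined. 2a->0: ok.
bb: 2b undefined. 2b->0: ok.
aaa: 3a undefined. 3a->0: no, aba/aaabaa meet in 1. 3a->1: no, aba/aaa meet in 1. 3a->2: no, abb/aaa meet in 2. 3a->3: ok.
aab: 3b undefined. 3b->0: no, aaaab/bb meet in 0. 3b->1: ok.
All examples now run through 4 states with every (state, symbol) defined. Accept strings end in {1,2}, Reject strings end in {0,3}; accept={1,2}.

states=4 start=0 accept={1,2} delta: 0a->1 0b->2 1a->3 1b->0 2a->0 2b->0 3a->3 3b->1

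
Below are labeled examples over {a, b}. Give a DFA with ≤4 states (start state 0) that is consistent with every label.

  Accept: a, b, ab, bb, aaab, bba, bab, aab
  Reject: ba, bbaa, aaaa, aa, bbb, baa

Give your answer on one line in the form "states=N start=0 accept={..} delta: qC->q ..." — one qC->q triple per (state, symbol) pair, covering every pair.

states=4 start=0 accept={0,1,3} delta: 0a->1 0b->1 1a->2 1b->3 2a->2 2b->0 3a->1 3b->2

Fold the examples into a partial DFA from state 0: repeatedly fix the first undefined (state, symbol) met by the shortest-then-alphabetical prefix, trying targets in increasing order and rejecting any under which an Accept and a Reject string meet in one state with the same remainder; add a state when all current targets are rejected. Accepting states are where Accept strings end.
a: 0a undefined. 0a->0: no, a/aaaa meet in 0. Open state 1: 0a->1.
b: 0b undefined. 0b->0: no, a/ba meet in 1. 0b->1: ok.
aa: 1a undefined. 1a->0: no, a/baa meet in 1. 1a->1: no, a/ba meet in 1. Open state 2: 1a->2.
ab: 1b undefined. 1b->0: no, a/bbb meet in 1. 1b->1: no, a/bbb meet in 1. 1b->2: no, ab/ba meet in 2. Open state 3: 1b->3.
aaa: 2a undefined. 2a->0: no, a/aaaa meet in 1. 2a->1: no, a/baa meet in 1. 2a->2: ok.
aab: 2b undefined. 2b->0: ok.
bba: 3a undefined. 3a->0: no, a/bbaa meet in 1. 3a->1: ok.
bbb: 3b undefined. 3b->0: no, aaab/bbb meet in 0. 3b->1: no, a/bbb meet in 1. 3b->2: ok.
All examples now run through 4 states with every (state, symbol) defined. Accept strings end in {0,1,3}, Reject strings end in {2}; accept={0,1,3}.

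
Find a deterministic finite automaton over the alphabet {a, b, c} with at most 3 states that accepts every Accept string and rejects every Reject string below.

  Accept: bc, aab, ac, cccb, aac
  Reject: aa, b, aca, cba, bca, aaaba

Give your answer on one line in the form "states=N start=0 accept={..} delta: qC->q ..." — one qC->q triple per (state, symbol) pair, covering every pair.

states=3 start=0 accept={1} delta: 0a->1 0b->0 0c->1 1a->2 1b->1 1c->1 2a->1 2b->1 2c->1

Fold the examples into a partial DFA from state 0: repeatedly fix the first undefined (state, symbol) met by the shortest-then-alphabetical prefix, trying targets in increasing order and rejecting any under which an Accept and a Reject string meet in one state with the same remainder; add a state when all current targets are rejected. Accepting states are where Accept strings end.
a: 0a undefined. 0a->0: no, aab/b meet in 0 with "b" left. Open state 1: 0a->1.
b: 0b undefined. 0b->0: ok.
c: 0c undefined. 0c->0: no, bc/b meet in 0. 0c->1: ok.
aa: 1a undefined. 1a->0: no, aab/aa meet in 0. 1a->1: no, bc/aa meet in 1. Open state 2: 1a->2.
ac: 1c undefined. 1c->0: no, bc/aca meet in 1. 1c->1: ok.
cb: 1b undefined. 1b->0: no, bc/cba meet in 1. 1b->1: ok.
aaa: 2a undefined. 2a->0: no, bc/aaaba meet in 1. 2a->1: ok.
aab: 2b undefined. 2b->0: no, aab/b meet in 0. 2b->1: ok.
aac: 2c undefined. 2c->0: no, aac/b meet in 0. 2c->1: ok.
All examples now run through 3 states with every (state, symbol) defined. Accept strings end in {1}, Reject strings end in {0,2}; accept={1}.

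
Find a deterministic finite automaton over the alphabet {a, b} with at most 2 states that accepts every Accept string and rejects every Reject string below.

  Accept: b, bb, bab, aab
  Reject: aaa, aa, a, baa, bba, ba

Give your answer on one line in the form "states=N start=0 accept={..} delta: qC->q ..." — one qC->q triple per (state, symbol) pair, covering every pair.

states=2 start=0 accept={1} delta: 0a->0 0b->1 1a->0 1b->1

Fold the examples into a partial DFA from state 0: repeatedly fix the first undefined (state, symbol) met by the shortest-then-alphabetical prefix, trying targets in increasing order and rejecting any under which an Accept and a Reject string meet in one state with the same remainder; add a state when all current targets are rejected. Accepting states are where Accept strings end.
a: 0a undefined. 0a->0: ok.
b: 0b undefined. 0b->0: no, b/aaa meet in 0. Open state 1: 0b->1.
ba: 1a undefined. 1a->0: ok.
bb: 1b undefined. 1b->0: no, bb/aaa meet in 0. 1b->1: ok.
All examples now run through 2 states with every (state, symbol) defined. Accept strings end in {1}, Reject strings end in {0}; accept={1}.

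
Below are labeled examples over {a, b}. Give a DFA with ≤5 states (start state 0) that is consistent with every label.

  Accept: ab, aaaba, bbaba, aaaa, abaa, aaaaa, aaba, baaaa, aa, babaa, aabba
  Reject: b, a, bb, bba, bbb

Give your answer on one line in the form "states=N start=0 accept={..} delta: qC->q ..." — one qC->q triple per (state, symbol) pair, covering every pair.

Grow the machine one transition at a time. Run the examples from 0; the earliest place one falls off (shortest prefix, ties alphabetical) gets sent to the lowest-numbered state that keeps every Accept/Reject pair distinguishable — a pair clashes when both reach the same state with identical unread suffix — and to a fresh state only if none does.
a: 0a undefined. 0a->0: no, ab/b meet in 0 with "b" left. Open state 1: 0a->1.
b: 0b undefined. 0b->0: ok.
aa: 1a undefined. 1a->0: no, aaaa/b meet in 0. 1a->1: no, aaaa/a meet in 1. Open state 2: 1a->2.
ab: 1b undefined. 1b->0: no, ab/b meet in 0. 1b->1: no, ab/a meet in 1. 1b->2: ok.
aaa: 2a undefined. 2a->0: no, aaaba/a meet in 1. 2a->1: no, aaaba/a meet in 1. 2a->2: ok.
aab: 2b undefined. 2b->0: no, aaaba/a meet in 1. 2b->1: ok.
All examples now run through 3 states with every (state, symbol) defined. Accept strings end in {2}, Reject strings end in {0,1}; accept={2}.

states=3 start=0 accept={2} delta: 0a->1 0b->0 1a->2 1b->2 2a->2 2b->1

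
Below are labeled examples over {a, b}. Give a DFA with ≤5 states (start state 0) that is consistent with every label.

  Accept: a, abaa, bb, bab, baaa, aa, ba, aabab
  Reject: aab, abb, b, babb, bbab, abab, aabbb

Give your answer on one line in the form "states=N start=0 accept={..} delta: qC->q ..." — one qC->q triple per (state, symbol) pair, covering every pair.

Fold the examples into a partial DFA from state 0: repeatedly fix the first undefined (state, symbol) met by the shortest-then-alphabetical prefix, trying targets in increasing order and rejecting any under which an Accept and a Reject string meet in one state with the same remainder; add a state when all current targets are rejected. Accepting states are where Accept strings end.
a: 0a undefined. 0a->0: no, bb/abb meet in 0 with "bb" left. Open state 1: 0a->1.
b: 0b undefined. 0b->0: no, bb/b meet in 0. 0b->1: no, a/b meet in 1. Open state 2: 0b->2.
aa: 1a undefined. 1a->0: ok.
ab: 1b undefined. 1b->0: no, abaa/abab meet in 0. 1b->1: no, a/abb meet in 1. 1b->2: no, bb/abb meet in 2 with "b" left. Open state 3: 1b->3.
ba: 2a undefined. 2a->0: no, bb/babb meet in 2 with "b" left. 2a->1: ok.
bb: 2b undefined. 2b->0: no, bab/bbab meet in 3. 2b->1: no, bab/aabbb meet in 3. 2b->2: no, bb/aab meet in 2. 2b->3: ok.
aba: 3a undefined. 3a->0: ok.
abb: 3b undefined. 3b->0: no, aa/abb meet in 0. 3b->1: no, a/abb meet in 1. 3b->2: ok.
All examples now run through 4 states with every (state, symbol) defined. Accept strings end in {0,1,3}, Reject strings end in {2}; accept={0,1,3}.

states=4 start=0 accept={0,1,3} delta: 0a->1 0b->2 1a->0 1b->3 2a->1 2b->3 3a->0 3b->2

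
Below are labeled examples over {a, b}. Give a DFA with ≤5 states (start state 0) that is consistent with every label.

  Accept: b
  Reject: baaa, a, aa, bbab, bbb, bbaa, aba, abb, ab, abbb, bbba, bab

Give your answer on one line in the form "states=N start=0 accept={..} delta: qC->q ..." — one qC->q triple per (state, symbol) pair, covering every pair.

Fold the examples into a partial DFA from state 0: repeatedly fix the first undefined (state, symbol) met by the shortest-then-alphabetical prefix, trying targets in increasing order and rejecting any under which an Accept and a Reject string meet in one state with the same remainder; add a state when all current targets are rejected. Accepting states are where Accept strings end.
a: 0a undefined. 0a->0: no, b/ab meet in 0 with "b" left. Open state 1: 0a->1.
b: 0b undefined. 0b->0: no, b/bbb meet in 0. 0b->1: no, b/a meet in 1. Open state 2: 0b->2.
aa: 1a undefined. 1a->0: ok.
ab: 1b undefined. 1b->0: no, b/abb meet in 2. 1b->1: ok.
ba: 2a undefined. 2a->0: no, b/bab meet in 2. 2a->1: ok.
bb: 2b undefined. 2b->0: no, b/bbb meet in 2. 2b->1: no, b/bbab meet in 2. 2b->2: no, b/bbb meet in 2. Open state 3: 2b->3.
bba: 3a undefined. 3a->0: no, b/bbab meet in 2. 3a->1: ok.
bbb: 3b undefined. 3b->0: ok.
All examples now run through 4 states with every (state, symbol) defined. Accept strings end in {2}, Reject strings end in {0,1}; accept={2}.

states=4 start=0 accept={2} delta: 0a->1 0b->2 1a->0 1b->1 2a->1 2b->3 3a->1 3b->0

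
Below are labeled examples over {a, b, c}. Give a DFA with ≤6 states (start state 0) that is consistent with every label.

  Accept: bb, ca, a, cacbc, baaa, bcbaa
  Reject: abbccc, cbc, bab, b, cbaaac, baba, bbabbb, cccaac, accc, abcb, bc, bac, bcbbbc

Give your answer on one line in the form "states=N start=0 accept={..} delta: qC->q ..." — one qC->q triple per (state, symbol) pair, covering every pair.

State merging on the prefix tree: take the shortest (then alphabetical) example prefix whose next move is undefined and point that move at state 0, else 1, else 2, ...; a target is out if some Accept/Reject pair would then sit in one state with the same input left (inseparable). If every existing state is out, open a new one.
a: 0a undefined. 0a->0: ok.
b: 0b undefined. 0b->0: no, bb/bab meet in 0. Open state 1: 0b->1.
c: 0c undefined. 0c->0: no, ca/cccaac meet in 0. 0c->1: ok.
ba: 1a undefined. 1a->0: no, ca/baba meet in 0. 1a->1: no, bb/bab meet in 1 with "b" left. Open state 2: 1a->2.
bb: 1b undefined. 1b->0: ok.
bc: 1c undefined. 1c->0: no, bb/bc meet in 0. 1c->1: no, bb/abcb meet in 0. 1c->2: no, ca/bc meet in 2. Open state 3: 1c->3.
baa: 2a undefined. 2a->0: ok.
bab: 2b undefined. 2b->0: no, bb/bab meet in 0. 2b->1: no, ca/baba meet in 2. 2b->2: no, bb/baba meet in 0. 2b->3: ok.
bac: 2c undefined. 2c->0: no, bb/bac meet in 0. 2c->1: no, cacbc/cbc meet in 1. 2c->2: no, ca/bac meet in 2. 2c->3: ok.
bcb: 3b undefined. 3b->0: no, bb/abcb meet in 0. 3b->1: no, cacbc/bab meet in 3. 3b->2: no, ca/abcb meet in 2. 3b->3: no, cacbc/abbccc meet in 3 with "c" left. Open state 4: 3b->4.
ccc: 3c undefined. 3c->0: no, bb/abbccc meet in 0. 3c->1: ok.
baba: 3a undefined. 3a->0: no, bb/baba meet in 0. 3a->1: ok.
bcba: 4a undefined. 4a->0: ok.
bcbb: 4b undefined. 4b->0: ok.
cacbc: 4c undefined. 4c->0: ok.
All examples now run through 5 states with every (state, symbol) defined. Accept strings end in {0,2}, Reject strings end in {1,3,4}; accept={0,2}.

states=5 start=0 accept={0,2} delta: 0a->0 0b->1 0c->1 1a->2 1b->0 1c->3 2a->0 2b->3 2c->3 3a->1 3b->4 3c->1 4a->0 4b->0 4c->0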